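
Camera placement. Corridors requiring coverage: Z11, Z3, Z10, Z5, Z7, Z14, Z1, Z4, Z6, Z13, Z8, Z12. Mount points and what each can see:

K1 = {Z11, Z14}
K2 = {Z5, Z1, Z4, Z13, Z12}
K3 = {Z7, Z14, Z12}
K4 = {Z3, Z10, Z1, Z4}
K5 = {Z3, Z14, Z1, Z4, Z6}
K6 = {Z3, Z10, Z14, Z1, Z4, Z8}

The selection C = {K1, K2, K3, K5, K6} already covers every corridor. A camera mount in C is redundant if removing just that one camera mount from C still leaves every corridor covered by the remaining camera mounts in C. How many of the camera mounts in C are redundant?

0

Drop K1: Z11 uncovered — not redundant.
Drop K2: Z5, Z13 uncovered — not redundant.
Drop K3: Z7 uncovered — not redundant.
Drop K5: Z6 uncovered — not redundant.
Drop K6: Z10, Z8 uncovered — not redundant.
None of the camera mounts in C is redundant.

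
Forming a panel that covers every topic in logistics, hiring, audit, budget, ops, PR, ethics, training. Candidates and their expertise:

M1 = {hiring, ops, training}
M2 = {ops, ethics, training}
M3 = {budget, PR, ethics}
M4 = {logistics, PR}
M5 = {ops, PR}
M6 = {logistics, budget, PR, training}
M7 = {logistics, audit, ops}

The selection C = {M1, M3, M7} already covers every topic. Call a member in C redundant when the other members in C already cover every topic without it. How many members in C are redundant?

0

Drop M1: hiring, training uncovered — not redundant.
Drop M3: budget, PR, ethics uncovered — not redundant.
Drop M7: logistics, audit uncovered — not redundant.
None of the members in C is redundant.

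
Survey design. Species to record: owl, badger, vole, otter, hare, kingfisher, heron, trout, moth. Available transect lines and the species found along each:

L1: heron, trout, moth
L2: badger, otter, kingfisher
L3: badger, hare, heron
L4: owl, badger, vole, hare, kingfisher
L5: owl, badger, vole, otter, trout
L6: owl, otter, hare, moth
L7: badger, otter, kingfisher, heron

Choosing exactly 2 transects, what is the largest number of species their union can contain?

Choosing L1, L4 covers {owl, badger, vole, hare, kingfisher, heron, trout, moth} — 8 species.
No choice of 2 transects does better; here otter is left uncovered.

8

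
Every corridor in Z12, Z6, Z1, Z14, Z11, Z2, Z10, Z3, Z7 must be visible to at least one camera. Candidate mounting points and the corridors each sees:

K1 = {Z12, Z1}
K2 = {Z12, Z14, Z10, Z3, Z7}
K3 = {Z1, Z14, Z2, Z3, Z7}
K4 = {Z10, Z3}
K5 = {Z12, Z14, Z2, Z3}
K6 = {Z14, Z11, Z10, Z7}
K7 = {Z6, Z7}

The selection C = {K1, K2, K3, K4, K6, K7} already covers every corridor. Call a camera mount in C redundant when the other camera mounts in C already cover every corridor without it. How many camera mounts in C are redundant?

3

Drop K1: the rest still cover every corridor — redundant.
Drop K2: the rest still cover every corridor — redundant.
Drop K3: Z2 uncovered — not redundant.
Drop K4: the rest still cover every corridor — redundant.
Drop K6: Z11 uncovered — not redundant.
Drop K7: Z6 uncovered — not redundant.
3 redundant: K1, K2, K4.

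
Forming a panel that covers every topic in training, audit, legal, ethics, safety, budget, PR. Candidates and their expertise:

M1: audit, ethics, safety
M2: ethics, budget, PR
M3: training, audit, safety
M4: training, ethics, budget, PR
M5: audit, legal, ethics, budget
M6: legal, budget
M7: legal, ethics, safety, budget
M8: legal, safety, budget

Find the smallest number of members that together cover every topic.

M1, M4, M5 together cover {training, audit, legal, ethics, safety, budget, PR} — every topic.
No 2 of the 8 members cover everything (all 28 pairs fall short), so 3 is minimum.

3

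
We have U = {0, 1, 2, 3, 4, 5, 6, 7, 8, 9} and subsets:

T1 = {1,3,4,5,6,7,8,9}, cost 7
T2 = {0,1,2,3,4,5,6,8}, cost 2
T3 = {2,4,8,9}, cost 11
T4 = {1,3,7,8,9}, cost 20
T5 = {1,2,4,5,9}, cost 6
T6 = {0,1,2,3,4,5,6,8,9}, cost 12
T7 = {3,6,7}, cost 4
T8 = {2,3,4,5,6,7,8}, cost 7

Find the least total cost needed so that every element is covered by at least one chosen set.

9

T1, T2 cover every element at cost 7 + 2 = 9.
Any cover uses at least 2 sets; among all covering selections none totals below 9.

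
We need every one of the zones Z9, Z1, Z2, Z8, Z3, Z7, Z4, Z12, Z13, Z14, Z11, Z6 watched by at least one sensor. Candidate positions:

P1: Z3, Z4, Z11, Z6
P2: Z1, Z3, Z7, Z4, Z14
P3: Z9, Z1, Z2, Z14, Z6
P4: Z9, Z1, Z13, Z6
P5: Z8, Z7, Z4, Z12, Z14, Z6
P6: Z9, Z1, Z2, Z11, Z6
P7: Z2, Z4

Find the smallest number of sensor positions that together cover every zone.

4

P1, P3, P4, P5 together cover {Z9, Z1, Z2, Z8, Z3, Z7, Z4, Z12, Z13, Z14, Z11, Z6} — every zone.
No 3 of the 7 sensor positions cover everything (all 35 triples fall short), so 4 is minimum.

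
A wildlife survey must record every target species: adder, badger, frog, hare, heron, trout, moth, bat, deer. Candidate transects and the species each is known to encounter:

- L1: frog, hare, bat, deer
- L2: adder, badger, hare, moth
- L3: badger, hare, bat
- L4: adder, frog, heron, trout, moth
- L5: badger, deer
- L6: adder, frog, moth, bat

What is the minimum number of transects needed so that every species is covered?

3

L1, L2, L4 together cover {adder, badger, frog, hare, heron, trout, moth, bat, deer} — every species.
No 2 of the 6 transects cover everything (all 15 pairs fall short), so 3 is minimum.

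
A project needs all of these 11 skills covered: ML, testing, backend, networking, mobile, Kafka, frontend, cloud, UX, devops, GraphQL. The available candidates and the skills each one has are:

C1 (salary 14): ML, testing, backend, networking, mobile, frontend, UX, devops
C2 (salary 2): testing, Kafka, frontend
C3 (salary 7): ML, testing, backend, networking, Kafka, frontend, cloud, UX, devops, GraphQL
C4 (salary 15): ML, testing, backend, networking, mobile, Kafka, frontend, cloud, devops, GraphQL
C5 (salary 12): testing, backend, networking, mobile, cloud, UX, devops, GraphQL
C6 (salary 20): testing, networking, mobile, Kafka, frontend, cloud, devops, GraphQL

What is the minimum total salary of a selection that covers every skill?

C3, C5 cover every skill at salary 7 + 12 = 19.
Any cover uses at least 2 candidates; among all covering selections none totals below 19.
Greedy by coverage-per-salary would pick C2, C3, C5 for 21 — worse than the optimum 19.

19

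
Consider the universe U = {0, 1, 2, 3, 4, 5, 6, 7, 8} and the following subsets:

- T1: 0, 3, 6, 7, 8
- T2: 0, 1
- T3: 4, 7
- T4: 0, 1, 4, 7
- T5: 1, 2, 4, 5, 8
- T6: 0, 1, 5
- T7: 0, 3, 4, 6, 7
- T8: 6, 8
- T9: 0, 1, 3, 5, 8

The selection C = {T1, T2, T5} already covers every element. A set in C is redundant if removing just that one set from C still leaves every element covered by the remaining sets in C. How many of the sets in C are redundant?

Drop T1: 3, 6, 7 uncovered — not redundant.
Drop T2: the rest still cover every element — redundant.
Drop T5: 2, 4, 5 uncovered — not redundant.
1 redundant: T2.

1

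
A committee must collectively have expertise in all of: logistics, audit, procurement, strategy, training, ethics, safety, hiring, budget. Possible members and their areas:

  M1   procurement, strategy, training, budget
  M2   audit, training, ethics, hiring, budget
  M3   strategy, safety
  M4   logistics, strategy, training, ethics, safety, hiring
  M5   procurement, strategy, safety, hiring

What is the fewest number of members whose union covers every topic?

3

M1, M2, M4 together cover {logistics, audit, procurement, strategy, training, ethics, safety, hiring, budget} — every topic.
No 2 of the 5 members cover everything (all 10 pairs fall short), so 3 is minimum.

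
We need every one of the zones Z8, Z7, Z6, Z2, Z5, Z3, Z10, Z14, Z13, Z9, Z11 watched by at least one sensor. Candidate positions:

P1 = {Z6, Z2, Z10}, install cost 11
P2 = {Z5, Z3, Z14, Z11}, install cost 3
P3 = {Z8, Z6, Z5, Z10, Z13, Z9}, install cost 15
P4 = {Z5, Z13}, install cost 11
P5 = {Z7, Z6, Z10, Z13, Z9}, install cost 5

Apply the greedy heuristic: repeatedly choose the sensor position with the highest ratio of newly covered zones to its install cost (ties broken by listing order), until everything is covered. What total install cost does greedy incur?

34

Pick 1: P2 adds 4 new (Z5, Z3, Z14, Z11) at install cost 3 (ratio 4/3).
Pick 2: P5 adds 5 new (Z7, Z6, Z10, Z13, Z9) at install cost 5 (ratio 5/5).
Pick 3: P1 adds 1 new (Z2) at install cost 11 (ratio 1/11).
Pick 4: P3 adds 1 new (Z8) at install cost 15 (ratio 1/15).
Greedy total install cost: 3 + 5 + 11 + 15 = 34.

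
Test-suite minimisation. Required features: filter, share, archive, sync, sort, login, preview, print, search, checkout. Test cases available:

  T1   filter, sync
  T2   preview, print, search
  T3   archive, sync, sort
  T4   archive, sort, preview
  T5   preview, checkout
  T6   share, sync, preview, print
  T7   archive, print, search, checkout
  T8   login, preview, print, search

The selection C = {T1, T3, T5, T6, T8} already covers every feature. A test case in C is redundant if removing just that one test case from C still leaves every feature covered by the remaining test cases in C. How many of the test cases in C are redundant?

0

Drop T1: filter uncovered — not redundant.
Drop T3: archive, sort uncovered — not redundant.
Drop T5: checkout uncovered — not redundant.
Drop T6: share uncovered — not redundant.
Drop T8: login, search uncovered — not redundant.
None of the test cases in C is redundant.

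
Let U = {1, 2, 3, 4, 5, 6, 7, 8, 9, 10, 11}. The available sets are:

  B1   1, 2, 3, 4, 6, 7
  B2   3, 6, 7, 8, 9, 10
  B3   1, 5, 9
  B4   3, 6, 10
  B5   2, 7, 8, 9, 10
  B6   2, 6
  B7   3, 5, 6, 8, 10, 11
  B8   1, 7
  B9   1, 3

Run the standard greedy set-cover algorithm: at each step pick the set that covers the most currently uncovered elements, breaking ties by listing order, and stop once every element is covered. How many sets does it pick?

Pick 1: B1 covers 6 new elements (1, 2, 3, 4, 6, 7).
Pick 2: B7 covers 4 new elements (5, 8, 10, 11).
Pick 3: B2 covers 1 new elements (9).
Greedy uses 3 sets.

3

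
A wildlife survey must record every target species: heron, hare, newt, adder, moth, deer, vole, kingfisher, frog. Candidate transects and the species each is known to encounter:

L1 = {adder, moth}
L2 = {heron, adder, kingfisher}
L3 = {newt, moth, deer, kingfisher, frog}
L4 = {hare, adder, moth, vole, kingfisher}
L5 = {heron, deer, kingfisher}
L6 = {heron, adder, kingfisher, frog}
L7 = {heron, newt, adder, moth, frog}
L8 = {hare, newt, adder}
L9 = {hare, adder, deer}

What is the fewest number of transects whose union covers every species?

3

L2, L3, L4 together cover {heron, hare, newt, adder, moth, deer, vole, kingfisher, frog} — every species.
No 2 of the 9 transects cover everything (all 36 pairs fall short), so 3 is minimum.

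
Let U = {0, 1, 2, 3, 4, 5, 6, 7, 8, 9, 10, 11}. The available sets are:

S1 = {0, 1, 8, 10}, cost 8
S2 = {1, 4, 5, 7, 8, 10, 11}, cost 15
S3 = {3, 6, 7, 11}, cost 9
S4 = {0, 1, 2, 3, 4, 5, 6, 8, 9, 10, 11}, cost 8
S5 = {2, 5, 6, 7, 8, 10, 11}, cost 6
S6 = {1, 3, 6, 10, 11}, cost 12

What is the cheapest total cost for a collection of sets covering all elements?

S4, S5 cover every element at cost 8 + 6 = 14.
Any cover uses at least 2 sets; among all covering selections none totals below 14.

14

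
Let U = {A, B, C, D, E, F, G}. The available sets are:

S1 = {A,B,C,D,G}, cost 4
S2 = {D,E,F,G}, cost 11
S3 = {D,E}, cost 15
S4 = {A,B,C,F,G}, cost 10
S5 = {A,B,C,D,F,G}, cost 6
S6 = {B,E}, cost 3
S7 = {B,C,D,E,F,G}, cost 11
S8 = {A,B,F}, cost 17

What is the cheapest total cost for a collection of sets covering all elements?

9

S5, S6 cover every element at cost 6 + 3 = 9.
Any cover uses at least 2 sets; among all covering selections none totals below 9.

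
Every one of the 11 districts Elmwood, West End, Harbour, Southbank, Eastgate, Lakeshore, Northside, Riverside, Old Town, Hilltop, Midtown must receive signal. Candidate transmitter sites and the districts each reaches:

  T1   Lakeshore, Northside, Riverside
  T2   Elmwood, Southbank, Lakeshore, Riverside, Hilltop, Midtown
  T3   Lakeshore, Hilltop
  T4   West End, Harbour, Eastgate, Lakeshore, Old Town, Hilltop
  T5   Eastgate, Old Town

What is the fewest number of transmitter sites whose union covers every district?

T1, T2, T4 together cover {Elmwood, West End, Harbour, Southbank, Eastgate, Lakeshore, Northside, Riverside, Old Town, Hilltop, Midtown} — every district.
No 2 of the 5 transmitter sites cover everything (all 10 pairs fall short), so 3 is minimum.

3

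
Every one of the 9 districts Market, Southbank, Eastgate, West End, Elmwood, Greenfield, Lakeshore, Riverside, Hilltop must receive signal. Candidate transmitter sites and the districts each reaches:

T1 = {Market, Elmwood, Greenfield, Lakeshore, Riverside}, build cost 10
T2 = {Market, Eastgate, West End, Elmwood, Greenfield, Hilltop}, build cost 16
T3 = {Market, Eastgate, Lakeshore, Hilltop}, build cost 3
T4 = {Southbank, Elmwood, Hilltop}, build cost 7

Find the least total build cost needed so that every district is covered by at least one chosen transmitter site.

33

T1, T2, T4 cover every district at build cost 10 + 16 + 7 = 33.
Any cover uses at least 3 transmitter sites; among all covering selections none totals below 33.
Greedy by coverage-per-build cost would pick T3, T1, T4, T2 for 36 — worse than the optimum 33.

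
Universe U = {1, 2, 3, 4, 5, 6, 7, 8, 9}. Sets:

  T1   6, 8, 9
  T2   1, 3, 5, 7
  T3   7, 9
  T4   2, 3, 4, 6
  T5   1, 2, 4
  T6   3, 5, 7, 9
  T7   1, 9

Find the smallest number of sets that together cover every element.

T1, T2, T4 together cover {1, 2, 3, 4, 5, 6, 7, 8, 9} — every element.
No 2 of the 7 sets cover everything (all 21 pairs fall short), so 3 is minimum.

3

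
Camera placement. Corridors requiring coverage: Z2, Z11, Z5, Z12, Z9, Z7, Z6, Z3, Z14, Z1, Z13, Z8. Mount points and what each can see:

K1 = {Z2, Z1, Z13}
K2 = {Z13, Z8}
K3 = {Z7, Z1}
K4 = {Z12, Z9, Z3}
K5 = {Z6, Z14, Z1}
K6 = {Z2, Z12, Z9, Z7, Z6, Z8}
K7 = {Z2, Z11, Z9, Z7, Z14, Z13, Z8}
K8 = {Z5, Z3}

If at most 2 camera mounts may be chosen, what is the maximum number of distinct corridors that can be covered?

Choosing K4, K7 covers {Z2, Z11, Z12, Z9, Z7, Z3, Z14, Z13, Z8} — 9 corridors.
No choice of 2 camera mounts does better; here Z5, Z6, Z1 are left uncovered.

9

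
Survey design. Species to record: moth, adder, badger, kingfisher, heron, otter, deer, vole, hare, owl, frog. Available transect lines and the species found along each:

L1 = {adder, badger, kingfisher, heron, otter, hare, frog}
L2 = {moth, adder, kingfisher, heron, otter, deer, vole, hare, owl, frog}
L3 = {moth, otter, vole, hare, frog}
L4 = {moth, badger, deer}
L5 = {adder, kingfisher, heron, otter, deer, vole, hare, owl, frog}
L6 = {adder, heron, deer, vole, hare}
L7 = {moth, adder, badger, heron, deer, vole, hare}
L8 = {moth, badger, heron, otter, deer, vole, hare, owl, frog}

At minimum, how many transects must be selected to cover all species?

L1, L2 together cover {moth, adder, badger, kingfisher, heron, otter, deer, vole, hare, owl, frog} — every species.
No single transect contains all 11 species, so 2 is optimal.

2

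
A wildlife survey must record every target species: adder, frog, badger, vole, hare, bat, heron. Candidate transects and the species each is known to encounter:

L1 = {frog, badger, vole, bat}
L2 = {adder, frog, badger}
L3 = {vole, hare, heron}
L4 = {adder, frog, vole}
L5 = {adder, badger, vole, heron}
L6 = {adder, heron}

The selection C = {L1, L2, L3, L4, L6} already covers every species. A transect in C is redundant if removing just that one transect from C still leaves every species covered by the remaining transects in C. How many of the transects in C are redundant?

Drop L1: bat uncovered — not redundant.
Drop L2: the rest still cover every species — redundant.
Drop L3: hare uncovered — not redundant.
Drop L4: the rest still cover every species — redundant.
Drop L6: the rest still cover every species — redundant.
3 redundant: L2, L4, L6.

3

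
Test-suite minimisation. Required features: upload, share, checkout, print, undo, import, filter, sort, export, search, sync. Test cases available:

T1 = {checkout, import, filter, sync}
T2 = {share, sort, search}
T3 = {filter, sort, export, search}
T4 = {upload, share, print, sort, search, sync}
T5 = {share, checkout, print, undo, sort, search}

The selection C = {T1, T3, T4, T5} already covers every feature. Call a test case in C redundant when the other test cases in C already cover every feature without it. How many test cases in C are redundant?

0

Drop T1: import uncovered — not redundant.
Drop T3: export uncovered — not redundant.
Drop T4: upload uncovered — not redundant.
Drop T5: undo uncovered — not redundant.
None of the test cases in C is redundant.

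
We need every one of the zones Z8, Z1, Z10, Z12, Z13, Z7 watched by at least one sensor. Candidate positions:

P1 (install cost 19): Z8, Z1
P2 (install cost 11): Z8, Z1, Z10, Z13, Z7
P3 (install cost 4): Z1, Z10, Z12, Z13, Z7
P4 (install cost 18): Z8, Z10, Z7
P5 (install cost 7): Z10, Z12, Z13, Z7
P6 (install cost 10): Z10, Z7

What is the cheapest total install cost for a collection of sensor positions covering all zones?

15

P2, P3 cover every zone at install cost 11 + 4 = 15.
Any cover uses at least 2 sensor positions; among all covering selections none totals below 15.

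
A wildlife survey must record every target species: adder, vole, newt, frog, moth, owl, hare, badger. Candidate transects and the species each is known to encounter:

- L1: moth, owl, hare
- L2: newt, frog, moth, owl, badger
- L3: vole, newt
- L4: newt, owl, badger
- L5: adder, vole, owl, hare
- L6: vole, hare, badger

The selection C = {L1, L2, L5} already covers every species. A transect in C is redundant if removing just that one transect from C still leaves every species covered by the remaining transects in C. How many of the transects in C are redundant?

Drop L1: the rest still cover every species — redundant.
Drop L2: newt, frog, badger uncovered — not redundant.
Drop L5: adder, vole uncovered — not redundant.
1 redundant: L1.

1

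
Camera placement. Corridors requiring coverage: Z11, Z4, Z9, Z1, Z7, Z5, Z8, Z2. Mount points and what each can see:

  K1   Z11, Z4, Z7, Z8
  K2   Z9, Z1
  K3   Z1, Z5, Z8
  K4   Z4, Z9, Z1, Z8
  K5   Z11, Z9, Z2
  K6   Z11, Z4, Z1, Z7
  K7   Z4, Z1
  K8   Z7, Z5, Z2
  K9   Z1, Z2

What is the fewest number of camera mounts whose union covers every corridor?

K1, K2, K8 together cover {Z11, Z4, Z9, Z1, Z7, Z5, Z8, Z2} — every corridor.
No 2 of the 9 camera mounts cover everything (all 36 pairs fall short), so 3 is minimum.

3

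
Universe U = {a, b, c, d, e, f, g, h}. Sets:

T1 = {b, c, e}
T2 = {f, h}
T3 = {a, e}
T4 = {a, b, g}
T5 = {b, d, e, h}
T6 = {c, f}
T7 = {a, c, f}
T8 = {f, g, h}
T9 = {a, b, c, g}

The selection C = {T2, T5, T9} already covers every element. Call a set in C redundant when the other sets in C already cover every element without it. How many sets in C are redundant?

Drop T2: f uncovered — not redundant.
Drop T5: d, e uncovered — not redundant.
Drop T9: a, c, g uncovered — not redundant.
None of the sets in C is redundant.

0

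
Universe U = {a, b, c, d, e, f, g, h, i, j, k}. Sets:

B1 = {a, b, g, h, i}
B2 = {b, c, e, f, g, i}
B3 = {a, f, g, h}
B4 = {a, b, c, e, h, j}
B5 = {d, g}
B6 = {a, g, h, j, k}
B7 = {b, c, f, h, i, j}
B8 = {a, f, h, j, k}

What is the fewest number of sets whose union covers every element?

3

B2, B5, B6 together cover {a, b, c, d, e, f, g, h, i, j, k} — every element.
No 2 of the 8 sets cover everything (all 28 pairs fall short), so 3 is minimum.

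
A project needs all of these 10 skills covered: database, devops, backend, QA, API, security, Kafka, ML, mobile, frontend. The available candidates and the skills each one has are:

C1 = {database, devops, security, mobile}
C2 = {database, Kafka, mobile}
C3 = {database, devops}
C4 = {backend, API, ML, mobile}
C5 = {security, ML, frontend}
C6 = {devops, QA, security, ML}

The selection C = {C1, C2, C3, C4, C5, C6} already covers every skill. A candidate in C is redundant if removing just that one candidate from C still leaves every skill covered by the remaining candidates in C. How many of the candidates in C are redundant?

2

Drop C1: the rest still cover every skill — redundant.
Drop C2: Kafka uncovered — not redundant.
Drop C3: the rest still cover every skill — redundant.
Drop C4: backend, API uncovered — not redundant.
Drop C5: frontend uncovered — not redundant.
Drop C6: QA uncovered — not redundant.
2 redundant: C1, C3.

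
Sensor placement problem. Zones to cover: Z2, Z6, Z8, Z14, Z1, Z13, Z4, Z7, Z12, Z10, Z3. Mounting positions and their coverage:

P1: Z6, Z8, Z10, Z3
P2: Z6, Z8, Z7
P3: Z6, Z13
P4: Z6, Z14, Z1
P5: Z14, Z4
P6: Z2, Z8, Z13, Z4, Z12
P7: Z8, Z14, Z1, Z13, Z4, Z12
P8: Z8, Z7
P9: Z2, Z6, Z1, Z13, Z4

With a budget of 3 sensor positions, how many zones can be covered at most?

10

Choosing P1, P2, P7 covers {Z6, Z8, Z14, Z1, Z13, Z4, Z7, Z12, Z10, Z3} — 10 zones.
No choice of 3 sensor positions does better; here Z2 is left uncovered.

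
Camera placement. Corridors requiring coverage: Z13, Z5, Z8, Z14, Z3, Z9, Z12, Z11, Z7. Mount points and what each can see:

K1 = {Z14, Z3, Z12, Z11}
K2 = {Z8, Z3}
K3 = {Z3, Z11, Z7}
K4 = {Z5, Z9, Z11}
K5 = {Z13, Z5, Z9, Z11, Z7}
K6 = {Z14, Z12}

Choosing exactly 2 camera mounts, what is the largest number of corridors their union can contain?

8

Choosing K1, K5 covers {Z13, Z5, Z14, Z3, Z9, Z12, Z11, Z7} — 8 corridors.
No choice of 2 camera mounts does better; here Z8 is left uncovered.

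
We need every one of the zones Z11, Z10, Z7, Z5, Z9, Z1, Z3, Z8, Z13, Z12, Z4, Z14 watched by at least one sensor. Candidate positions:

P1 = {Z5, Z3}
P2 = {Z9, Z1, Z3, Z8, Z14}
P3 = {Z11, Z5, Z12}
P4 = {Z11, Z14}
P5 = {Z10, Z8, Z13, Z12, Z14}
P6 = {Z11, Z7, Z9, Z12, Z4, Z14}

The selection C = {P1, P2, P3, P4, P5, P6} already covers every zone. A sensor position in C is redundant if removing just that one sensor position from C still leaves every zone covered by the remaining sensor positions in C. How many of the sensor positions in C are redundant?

3

Drop P1: the rest still cover every zone — redundant.
Drop P2: Z1 uncovered — not redundant.
Drop P3: the rest still cover every zone — redundant.
Drop P4: the rest still cover every zone — redundant.
Drop P5: Z10, Z13 uncovered — not redundant.
Drop P6: Z7, Z4 uncovered — not redundant.
3 redundant: P1, P3, P4.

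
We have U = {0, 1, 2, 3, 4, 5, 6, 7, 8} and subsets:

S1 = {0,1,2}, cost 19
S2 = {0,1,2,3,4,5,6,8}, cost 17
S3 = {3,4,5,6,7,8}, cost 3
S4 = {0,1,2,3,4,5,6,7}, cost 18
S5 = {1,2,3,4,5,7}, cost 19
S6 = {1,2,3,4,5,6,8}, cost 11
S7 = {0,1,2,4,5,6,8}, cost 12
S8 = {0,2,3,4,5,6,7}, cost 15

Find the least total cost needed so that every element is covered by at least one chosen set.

15

S3, S7 cover every element at cost 3 + 12 = 15.
Any cover uses at least 2 sets; among all covering selections none totals below 15.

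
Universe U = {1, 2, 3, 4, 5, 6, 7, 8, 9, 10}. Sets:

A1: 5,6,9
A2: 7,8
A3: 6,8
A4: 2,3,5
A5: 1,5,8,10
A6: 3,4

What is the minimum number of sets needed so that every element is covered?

5

A1, A2, A4, A5, A6 together cover {1, 2, 3, 4, 5, 6, 7, 8, 9, 10} — every element.
No 4 of the 6 sets cover everything (all 15 size-4 selections fall short), so 5 is minimum.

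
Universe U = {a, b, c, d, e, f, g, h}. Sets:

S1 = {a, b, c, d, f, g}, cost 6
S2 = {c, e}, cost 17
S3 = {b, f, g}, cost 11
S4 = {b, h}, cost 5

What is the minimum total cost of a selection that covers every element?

28

S1, S2, S4 cover every element at cost 6 + 17 + 5 = 28.
Any cover uses at least 3 sets; among all covering selections none totals below 28.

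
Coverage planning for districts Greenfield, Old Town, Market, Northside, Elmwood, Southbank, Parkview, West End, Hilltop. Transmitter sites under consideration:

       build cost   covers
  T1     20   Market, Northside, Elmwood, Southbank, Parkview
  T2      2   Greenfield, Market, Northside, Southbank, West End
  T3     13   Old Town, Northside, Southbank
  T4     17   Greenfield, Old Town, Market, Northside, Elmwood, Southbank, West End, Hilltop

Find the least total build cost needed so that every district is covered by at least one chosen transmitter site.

37

T1, T4 cover every district at build cost 20 + 17 = 37.
Any cover uses at least 2 transmitter sites; among all covering selections none totals below 37.
Greedy by coverage-per-build cost would pick T2, T4, T1 for 39 — worse than the optimum 37.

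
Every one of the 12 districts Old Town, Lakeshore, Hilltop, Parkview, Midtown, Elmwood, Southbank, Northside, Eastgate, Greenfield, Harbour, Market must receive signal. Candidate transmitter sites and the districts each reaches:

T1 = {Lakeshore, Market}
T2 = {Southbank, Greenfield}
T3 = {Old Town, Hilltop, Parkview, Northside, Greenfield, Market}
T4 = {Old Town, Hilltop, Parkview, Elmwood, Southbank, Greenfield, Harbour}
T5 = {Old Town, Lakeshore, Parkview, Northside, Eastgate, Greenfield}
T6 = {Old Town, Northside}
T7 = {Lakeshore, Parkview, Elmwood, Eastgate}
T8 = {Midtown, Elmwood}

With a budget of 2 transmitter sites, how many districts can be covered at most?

10

Choosing T4, T5 covers {Old Town, Lakeshore, Hilltop, Parkview, Elmwood, Southbank, Northside, Eastgate, Greenfield, Harbour} — 10 districts.
No choice of 2 transmitter sites does better; here Midtown, Market are left uncovered.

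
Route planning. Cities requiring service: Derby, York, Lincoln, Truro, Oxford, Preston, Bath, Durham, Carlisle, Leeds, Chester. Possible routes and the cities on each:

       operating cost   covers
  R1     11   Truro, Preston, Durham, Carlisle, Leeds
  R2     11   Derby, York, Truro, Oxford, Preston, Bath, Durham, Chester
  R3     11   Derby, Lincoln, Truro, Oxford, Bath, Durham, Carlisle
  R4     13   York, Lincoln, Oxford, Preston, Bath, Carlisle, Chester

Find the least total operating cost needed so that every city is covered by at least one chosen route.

33

R1, R2, R3 cover every city at operating cost 11 + 11 + 11 = 33.
Any cover uses at least 3 routes; among all covering selections none totals below 33.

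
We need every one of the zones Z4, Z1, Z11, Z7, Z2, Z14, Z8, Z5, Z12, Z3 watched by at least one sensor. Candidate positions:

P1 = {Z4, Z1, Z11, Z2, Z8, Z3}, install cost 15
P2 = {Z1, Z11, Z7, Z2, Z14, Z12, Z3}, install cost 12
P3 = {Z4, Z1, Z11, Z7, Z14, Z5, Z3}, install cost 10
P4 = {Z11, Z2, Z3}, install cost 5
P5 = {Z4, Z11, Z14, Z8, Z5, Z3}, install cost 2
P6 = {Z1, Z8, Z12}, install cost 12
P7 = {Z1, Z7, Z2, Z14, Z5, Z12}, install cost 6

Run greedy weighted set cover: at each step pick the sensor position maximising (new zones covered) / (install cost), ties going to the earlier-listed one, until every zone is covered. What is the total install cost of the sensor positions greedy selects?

8

Pick 1: P5 adds 6 new (Z4, Z11, Z14, Z8, Z5, Z3) at install cost 2 (ratio 6/2).
Pick 2: P7 adds 4 new (Z1, Z7, Z2, Z12) at install cost 6 (ratio 4/6).
Greedy total install cost: 2 + 6 = 8.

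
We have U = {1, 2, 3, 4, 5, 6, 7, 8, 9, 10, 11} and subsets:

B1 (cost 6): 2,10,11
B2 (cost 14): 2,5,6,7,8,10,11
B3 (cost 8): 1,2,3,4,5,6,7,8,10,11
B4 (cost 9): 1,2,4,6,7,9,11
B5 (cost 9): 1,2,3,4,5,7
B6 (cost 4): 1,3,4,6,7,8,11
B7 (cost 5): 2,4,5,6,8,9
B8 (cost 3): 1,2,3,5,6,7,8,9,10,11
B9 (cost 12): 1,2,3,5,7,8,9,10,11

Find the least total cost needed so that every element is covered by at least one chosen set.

B6, B8 cover every element at cost 4 + 3 = 7.
Any cover uses at least 2 sets; among all covering selections none totals below 7.

7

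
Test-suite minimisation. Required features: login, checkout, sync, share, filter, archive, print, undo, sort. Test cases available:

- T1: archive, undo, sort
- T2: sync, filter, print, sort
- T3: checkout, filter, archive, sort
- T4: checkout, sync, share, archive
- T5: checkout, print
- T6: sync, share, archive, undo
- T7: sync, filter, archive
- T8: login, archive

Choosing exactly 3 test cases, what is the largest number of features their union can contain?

Choosing T1, T2, T4 covers {checkout, sync, share, filter, archive, print, undo, sort} — 8 features.
No choice of 3 test cases does better; here login is left uncovered.

8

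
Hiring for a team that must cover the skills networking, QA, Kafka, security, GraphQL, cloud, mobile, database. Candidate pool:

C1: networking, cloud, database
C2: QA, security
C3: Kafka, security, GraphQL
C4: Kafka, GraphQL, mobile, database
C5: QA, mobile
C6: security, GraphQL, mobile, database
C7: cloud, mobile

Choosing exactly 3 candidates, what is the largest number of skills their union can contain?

Choosing C1, C2, C4 covers {networking, QA, Kafka, security, GraphQL, cloud, mobile, database} — 8 skills.
That is all 8 skills.

8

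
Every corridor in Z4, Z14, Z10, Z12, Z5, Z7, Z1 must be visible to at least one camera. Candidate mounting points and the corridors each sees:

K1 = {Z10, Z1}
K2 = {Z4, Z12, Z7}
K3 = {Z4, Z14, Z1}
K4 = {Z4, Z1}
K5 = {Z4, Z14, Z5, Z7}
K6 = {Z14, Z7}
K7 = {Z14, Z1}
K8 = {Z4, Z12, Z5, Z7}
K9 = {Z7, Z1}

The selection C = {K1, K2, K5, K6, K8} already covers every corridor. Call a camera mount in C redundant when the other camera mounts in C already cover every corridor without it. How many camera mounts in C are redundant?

4

Drop K1: Z10, Z1 uncovered — not redundant.
Drop K2: the rest still cover every corridor — redundant.
Drop K5: the rest still cover every corridor — redundant.
Drop K6: the rest still cover every corridor — redundant.
Drop K8: the rest still cover every corridor — redundant.
4 redundant: K2, K5, K6, K8.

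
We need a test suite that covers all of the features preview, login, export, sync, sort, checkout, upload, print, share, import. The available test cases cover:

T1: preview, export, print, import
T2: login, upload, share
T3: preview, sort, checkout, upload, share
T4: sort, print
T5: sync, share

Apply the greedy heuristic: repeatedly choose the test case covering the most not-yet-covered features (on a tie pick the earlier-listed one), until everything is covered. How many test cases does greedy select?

Pick 1: T3 covers 5 new features (preview, sort, checkout, upload, share).
Pick 2: T1 covers 3 new features (export, print, import).
Pick 3: T2 covers 1 new features (login).
Pick 4: T5 covers 1 new features (sync).
Greedy uses 4 test cases.

4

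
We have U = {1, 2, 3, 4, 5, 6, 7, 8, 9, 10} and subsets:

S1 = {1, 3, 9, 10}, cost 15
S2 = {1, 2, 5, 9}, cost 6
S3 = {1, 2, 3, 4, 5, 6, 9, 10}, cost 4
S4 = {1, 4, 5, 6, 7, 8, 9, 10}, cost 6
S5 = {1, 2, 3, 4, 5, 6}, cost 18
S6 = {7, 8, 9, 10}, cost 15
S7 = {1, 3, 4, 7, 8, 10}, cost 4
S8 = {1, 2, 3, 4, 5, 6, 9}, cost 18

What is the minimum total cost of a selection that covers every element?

S3, S7 cover every element at cost 4 + 4 = 8.
Any cover uses at least 2 sets; among all covering selections none totals below 8.

8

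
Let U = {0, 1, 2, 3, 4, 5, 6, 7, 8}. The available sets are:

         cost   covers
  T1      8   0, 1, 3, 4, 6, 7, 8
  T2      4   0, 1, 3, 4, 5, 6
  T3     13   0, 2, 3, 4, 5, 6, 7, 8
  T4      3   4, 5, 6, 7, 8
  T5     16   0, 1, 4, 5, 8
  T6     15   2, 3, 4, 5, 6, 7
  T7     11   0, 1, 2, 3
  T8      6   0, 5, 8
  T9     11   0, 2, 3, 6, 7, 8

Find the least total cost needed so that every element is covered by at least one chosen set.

T4, T7 cover every element at cost 3 + 11 = 14.
Any cover uses at least 2 sets; among all covering selections none totals below 14.
Greedy by coverage-per-cost would pick T4, T2, T7 for 18 — worse than the optimum 14.

14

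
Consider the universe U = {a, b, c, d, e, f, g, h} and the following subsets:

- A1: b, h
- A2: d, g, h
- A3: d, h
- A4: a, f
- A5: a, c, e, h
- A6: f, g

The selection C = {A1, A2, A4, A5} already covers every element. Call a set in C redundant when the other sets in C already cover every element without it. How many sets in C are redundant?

0

Drop A1: b uncovered — not redundant.
Drop A2: d, g uncovered — not redundant.
Drop A4: f uncovered — not redundant.
Drop A5: c, e uncovered — not redundant.
None of the sets in C is redundant.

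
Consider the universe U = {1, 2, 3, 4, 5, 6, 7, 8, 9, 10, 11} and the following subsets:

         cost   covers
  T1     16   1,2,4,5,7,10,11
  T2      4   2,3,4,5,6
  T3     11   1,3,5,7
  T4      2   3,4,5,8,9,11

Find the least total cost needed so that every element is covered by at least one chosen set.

22

T1, T2, T4 cover every element at cost 16 + 4 + 2 = 22.
Any cover uses at least 3 sets; among all covering selections none totals below 22.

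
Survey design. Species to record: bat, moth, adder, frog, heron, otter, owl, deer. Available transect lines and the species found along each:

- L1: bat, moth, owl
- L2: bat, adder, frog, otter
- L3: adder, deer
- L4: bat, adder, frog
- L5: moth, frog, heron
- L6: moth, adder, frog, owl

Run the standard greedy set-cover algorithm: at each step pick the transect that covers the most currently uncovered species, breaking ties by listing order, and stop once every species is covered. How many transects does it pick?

4

Pick 1: L2 covers 4 new species (bat, adder, frog, otter).
Pick 2: L1 covers 2 new species (moth, owl).
Pick 3: L3 covers 1 new species (deer).
Pick 4: L5 covers 1 new species (heron).
Greedy uses 4 transects.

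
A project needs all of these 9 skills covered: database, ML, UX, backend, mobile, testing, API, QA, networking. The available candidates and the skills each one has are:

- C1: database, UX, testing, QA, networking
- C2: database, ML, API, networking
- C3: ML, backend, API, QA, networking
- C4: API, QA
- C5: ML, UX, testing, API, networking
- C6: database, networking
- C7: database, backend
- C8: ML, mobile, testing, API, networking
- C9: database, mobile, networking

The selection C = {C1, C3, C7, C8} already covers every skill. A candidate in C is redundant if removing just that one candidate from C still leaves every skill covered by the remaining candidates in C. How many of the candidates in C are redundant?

Drop C1: UX uncovered — not redundant.
Drop C3: the rest still cover every skill — redundant.
Drop C7: the rest still cover every skill — redundant.
Drop C8: mobile uncovered — not redundant.
2 redundant: C3, C7.

2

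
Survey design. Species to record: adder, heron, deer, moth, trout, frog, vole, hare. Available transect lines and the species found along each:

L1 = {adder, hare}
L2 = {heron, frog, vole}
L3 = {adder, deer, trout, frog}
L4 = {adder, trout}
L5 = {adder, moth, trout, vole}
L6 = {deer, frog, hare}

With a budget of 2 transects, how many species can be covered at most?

Choosing L5, L6 covers {adder, deer, moth, trout, frog, vole, hare} — 7 species.
No choice of 2 transects does better; here heron is left uncovered.

7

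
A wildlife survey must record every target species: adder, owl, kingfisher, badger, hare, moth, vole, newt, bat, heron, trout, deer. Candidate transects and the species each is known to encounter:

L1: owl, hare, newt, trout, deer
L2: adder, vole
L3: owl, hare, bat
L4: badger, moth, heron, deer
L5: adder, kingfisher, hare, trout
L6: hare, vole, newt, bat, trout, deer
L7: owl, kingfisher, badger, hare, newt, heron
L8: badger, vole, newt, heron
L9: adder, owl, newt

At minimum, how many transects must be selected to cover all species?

L1, L4, L5, L6 together cover {adder, owl, kingfisher, badger, hare, moth, vole, newt, bat, heron, trout, deer} — every species.
No 3 of the 9 transects cover everything (all 84 triples fall short), so 4 is minimum.

4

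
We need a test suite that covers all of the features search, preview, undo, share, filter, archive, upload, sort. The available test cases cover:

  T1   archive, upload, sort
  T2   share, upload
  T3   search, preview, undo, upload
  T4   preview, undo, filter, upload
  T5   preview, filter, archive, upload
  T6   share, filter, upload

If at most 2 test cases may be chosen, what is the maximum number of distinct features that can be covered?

6

Choosing T1, T3 covers {search, preview, undo, archive, upload, sort} — 6 features.
No choice of 2 test cases does better; here share, filter are left uncovered.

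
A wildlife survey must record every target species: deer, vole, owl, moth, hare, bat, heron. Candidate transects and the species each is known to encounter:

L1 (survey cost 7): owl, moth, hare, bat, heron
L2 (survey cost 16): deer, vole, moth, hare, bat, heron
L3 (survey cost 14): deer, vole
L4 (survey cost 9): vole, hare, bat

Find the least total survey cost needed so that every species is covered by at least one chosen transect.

L1, L3 cover every species at survey cost 7 + 14 = 21.
Any cover uses at least 2 transects; among all covering selections none totals below 21.

21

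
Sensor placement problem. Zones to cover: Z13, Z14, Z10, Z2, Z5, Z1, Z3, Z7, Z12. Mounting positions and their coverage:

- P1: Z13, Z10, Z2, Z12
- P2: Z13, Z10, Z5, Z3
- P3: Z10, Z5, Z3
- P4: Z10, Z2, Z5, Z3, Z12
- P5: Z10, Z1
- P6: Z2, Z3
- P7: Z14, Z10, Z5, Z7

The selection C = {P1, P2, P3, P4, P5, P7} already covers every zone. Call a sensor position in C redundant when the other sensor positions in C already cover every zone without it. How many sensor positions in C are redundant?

4

Drop P1: the rest still cover every zone — redundant.
Drop P2: the rest still cover every zone — redundant.
Drop P3: the rest still cover every zone — redundant.
Drop P4: the rest still cover every zone — redundant.
Drop P5: Z1 uncovered — not redundant.
Drop P7: Z14, Z7 uncovered — not redundant.
4 redundant: P1, P2, P3, P4.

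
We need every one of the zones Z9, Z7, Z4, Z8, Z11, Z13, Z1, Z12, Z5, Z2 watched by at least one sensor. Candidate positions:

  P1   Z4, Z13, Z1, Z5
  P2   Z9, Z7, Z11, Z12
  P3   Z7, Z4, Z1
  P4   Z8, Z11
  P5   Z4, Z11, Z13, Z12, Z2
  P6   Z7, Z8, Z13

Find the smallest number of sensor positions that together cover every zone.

4

P1, P2, P4, P5 together cover {Z9, Z7, Z4, Z8, Z11, Z13, Z1, Z12, Z5, Z2} — every zone.
No 3 of the 6 sensor positions cover everything (all 20 triples fall short), so 4 is minimum.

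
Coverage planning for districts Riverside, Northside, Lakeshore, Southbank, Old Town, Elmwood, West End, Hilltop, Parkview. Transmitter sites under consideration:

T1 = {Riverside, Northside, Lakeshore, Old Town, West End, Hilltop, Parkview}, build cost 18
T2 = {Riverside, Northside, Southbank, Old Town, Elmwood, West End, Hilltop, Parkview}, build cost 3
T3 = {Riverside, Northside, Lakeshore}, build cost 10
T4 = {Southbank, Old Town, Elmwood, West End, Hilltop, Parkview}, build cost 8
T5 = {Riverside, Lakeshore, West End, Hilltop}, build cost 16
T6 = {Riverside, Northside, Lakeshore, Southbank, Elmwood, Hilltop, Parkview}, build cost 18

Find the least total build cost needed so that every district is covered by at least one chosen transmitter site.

13

T2, T3 cover every district at build cost 3 + 10 = 13.
Any cover uses at least 2 transmitter sites; among all covering selections none totals below 13.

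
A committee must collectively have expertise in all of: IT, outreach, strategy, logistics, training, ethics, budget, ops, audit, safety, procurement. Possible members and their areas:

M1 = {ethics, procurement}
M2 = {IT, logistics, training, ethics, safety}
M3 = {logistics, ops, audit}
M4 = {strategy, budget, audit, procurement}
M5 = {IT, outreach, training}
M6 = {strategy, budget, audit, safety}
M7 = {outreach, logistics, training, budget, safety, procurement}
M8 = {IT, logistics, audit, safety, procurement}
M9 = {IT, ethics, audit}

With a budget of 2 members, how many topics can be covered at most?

9

Choosing M2, M4 covers {IT, strategy, logistics, training, ethics, budget, audit, safety, procurement} — 9 topics.
No choice of 2 members does better; here outreach, ops are left uncovered.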